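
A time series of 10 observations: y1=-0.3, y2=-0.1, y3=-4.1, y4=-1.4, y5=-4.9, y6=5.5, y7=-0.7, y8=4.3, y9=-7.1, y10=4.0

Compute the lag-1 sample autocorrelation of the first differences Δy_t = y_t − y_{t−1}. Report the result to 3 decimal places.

-0.727

First differences Δy: 0.2, -4.0, 2.7, -3.5, 10.4, -6.2, 5.0, -11.4, 11.1
Mean of differences = 0.4778
Numerator Σ(Δy_t−Δȳ)(Δy_{t+1}−Δȳ) = -333.3538
Denominator Σ(Δy_t−Δȳ)² = 458.2956
r_1(Δy) = -333.3538 / 458.2956 = -0.727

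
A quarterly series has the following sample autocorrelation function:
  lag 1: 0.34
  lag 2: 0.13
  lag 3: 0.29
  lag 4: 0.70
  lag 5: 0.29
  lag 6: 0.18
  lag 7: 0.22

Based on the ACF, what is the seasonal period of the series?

4

The largest autocorrelation is r_4 = 0.70; the remaining lags stay at or below 0.34. The elevated value at lag 1 (0.34), dropping to 0.13 at lag 2, reflects decaying short-term dependence rather than seasonality.
The dominant spike at lag 4 indicates a seasonal period of 4.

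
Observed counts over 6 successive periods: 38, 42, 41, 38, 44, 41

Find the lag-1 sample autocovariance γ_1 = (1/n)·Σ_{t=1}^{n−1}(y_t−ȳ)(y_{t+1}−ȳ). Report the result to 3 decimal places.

-1.963

Mean ȳ = (38 + 42 + 41 + 38 + 44 + 41)/6 = 40.6667
Deviations: -2.6667, 1.3333, 0.3333, -2.6667, 3.3333, 0.3333
Σ_{t=1}^{5}(y_t−ȳ)(y_{t+1}−ȳ) = -11.7778
γ_1 = -11.7778 / 6 = -1.963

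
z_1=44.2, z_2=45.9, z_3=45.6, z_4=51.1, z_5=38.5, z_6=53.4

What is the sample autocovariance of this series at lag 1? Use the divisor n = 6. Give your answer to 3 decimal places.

-15.745

Mean z̄ = (44.2 + 45.9 + 45.6 + 51.1 + 38.5 + 53.4)/6 = 46.4500
Σ_{t=1}^{5}(z_t−z̄)(z_{t+1}−z̄) = -94.4675
γ_1 = -94.4675 / 6 = -15.745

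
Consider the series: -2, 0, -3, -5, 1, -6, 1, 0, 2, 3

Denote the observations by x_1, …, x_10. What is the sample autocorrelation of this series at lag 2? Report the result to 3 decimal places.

Mean x̄ = (-2 + 0 − 3 − 5 + 1 − 6 + 1 + 0 + 2 + 3)/10 = -0.9000
Numerator Σ_{t=1}^{8}(x_t−x̄)(x_{t+2}−x̄) = 23.5800
Denominator Σ(x_t−x̄)² = 80.9000
r_2 = 23.5800 / 80.9000 = 0.291

0.291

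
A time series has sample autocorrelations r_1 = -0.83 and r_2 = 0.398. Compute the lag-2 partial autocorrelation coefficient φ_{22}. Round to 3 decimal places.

-0.935

φ_{22} = (r_2 − r_1²) / (1 − r_1²)
r_1² = (-0.83)² = 0.6889
Numerator = 0.398 − 0.6889 = -0.2909; denominator = 1 − 0.6889 = 0.3111
φ_{22} = -0.2909 / 0.3111 = -0.935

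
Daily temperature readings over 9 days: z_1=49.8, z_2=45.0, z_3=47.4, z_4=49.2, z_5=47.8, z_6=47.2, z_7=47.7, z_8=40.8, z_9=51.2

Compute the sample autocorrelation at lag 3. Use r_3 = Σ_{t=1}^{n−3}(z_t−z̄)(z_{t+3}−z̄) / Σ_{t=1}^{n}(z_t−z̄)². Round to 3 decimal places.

Mean z̄ = (49.8 + 45.0 + 47.4 + 49.2 + 47.8 + 47.2 + 47.7 + 40.8 + 51.2)/9 = 47.3444
Numerator Σ_{t=1}^{6}(z_t−z̄)(z_{t+3}−z̄) = 0.6019
Denominator Σ(z_t−z̄)² = 73.0222
r_3 = 0.6019 / 73.0222 = 0.008

0.008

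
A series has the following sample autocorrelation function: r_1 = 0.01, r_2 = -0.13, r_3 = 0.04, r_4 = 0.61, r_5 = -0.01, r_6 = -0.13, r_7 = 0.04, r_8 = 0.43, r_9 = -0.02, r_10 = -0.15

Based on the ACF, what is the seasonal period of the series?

The largest autocorrelation is r_4 = 0.61, with a weaker echo at lag 8 (0.43); the remaining lags stay at or below 0.04.
The dominant spike at lag 4 indicates a seasonal period of 4.

4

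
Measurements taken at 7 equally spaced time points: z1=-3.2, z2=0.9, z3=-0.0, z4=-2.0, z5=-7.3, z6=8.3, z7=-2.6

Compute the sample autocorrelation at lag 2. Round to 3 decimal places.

-0.062

Mean z̄ = (-3.2 + 0.9 − 0.0 − 2.0 − 7.3 + 8.3 − 2.6)/7 = -0.8429
Deviations from mean: -2.3571, 1.7429, 0.8429, -1.1571, -6.4571, 9.1429, -1.7571
Numerator Σ_{t=1}^{5}(z_t−z̄)(z_{t+2}−z̄) = -8.6794
Denominator Σ(z_t−z̄)² = 139.0171
r_2 = -8.6794 / 139.0171 = -0.062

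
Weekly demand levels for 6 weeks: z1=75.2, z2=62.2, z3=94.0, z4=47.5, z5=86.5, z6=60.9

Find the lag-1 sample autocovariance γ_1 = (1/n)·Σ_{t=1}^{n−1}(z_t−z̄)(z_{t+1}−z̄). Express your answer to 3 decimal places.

Mean z̄ = (75.2 + 62.2 + 94.0 + 47.5 + 86.5 + 60.9)/6 = 71.0500
Σ_{t=1}^{5}(z_t−z̄)(z_{t+1}−z̄) = -1300.9725
γ_1 = -1300.9725 / 6 = -216.829

-216.829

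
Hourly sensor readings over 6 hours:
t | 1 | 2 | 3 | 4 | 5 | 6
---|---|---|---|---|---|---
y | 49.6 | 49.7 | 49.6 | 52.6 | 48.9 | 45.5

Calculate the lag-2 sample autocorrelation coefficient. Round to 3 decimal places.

Mean ȳ = (49.6 + 49.7 + 49.6 + 52.6 + 48.9 + 45.5)/6 = 49.3167
Deviations from mean: 0.2833, 0.3833, 0.2833, 3.2833, -0.4167, -3.8167
Σ(y_t−ȳ)(y_{t+2}−ȳ) = (0.0803) + (1.2586) + (-0.1181) + (-12.5314) = -11.3106
Denominator Σ(y_t−ȳ)² = 25.8283
r_2 = -11.3106 / 25.8283 = -0.438

-0.438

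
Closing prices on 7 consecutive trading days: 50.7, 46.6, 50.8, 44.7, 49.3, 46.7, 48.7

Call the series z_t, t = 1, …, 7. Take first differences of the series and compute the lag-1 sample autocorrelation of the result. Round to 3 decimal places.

-0.856

First differences Δz: -4.1, 4.2, -6.1, 4.6, -2.6, 2.0
Mean of differences = -0.3333
Numerator Σ(Δz_t−Δz̄)(Δz_{t+1}−Δz̄) = -88.1378
Denominator Σ(Δz_t−Δz̄)² = 102.9133
r_1(Δz) = -88.1378 / 102.9133 = -0.856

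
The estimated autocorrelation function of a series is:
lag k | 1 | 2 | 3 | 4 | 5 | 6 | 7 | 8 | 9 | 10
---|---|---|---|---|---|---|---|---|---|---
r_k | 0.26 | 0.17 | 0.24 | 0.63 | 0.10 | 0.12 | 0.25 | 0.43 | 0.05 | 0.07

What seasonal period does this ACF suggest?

The largest autocorrelation is r_4 = 0.63, with a weaker echo at lag 8 (0.43); the remaining lags stay at or below 0.26. The elevated value at lag 1 (0.26), dropping to 0.17 at lag 2, reflects decaying short-term dependence rather than seasonality.
The dominant spike at lag 4 indicates a seasonal period of 4.

4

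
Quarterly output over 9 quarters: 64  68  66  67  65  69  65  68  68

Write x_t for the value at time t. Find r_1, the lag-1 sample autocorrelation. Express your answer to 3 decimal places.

-0.560

Mean x̄ = (64 + 68 + 66 + 67 + 65 + 69 + 65 + 68 + 68)/9 = 66.6667
Numerator Σ_{t=1}^{8}(x_t−x̄)(x_{t+1}−x̄) = -13.4444
Denominator Σ(x_t−x̄)² = 24.0000
r_1 = -13.4444 / 24.0000 = -0.560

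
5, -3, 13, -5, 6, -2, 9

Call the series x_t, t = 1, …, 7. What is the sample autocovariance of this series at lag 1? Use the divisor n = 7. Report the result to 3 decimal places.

Mean x̄ = (5 − 3 + 13 − 5 + 6 − 2 + 9)/7 = 3.2857
Deviations: 1.7143, -6.2857, 9.7143, -8.2857, 2.7143, -5.2857, 5.7143
Σ_{t=1}^{6}(x_t−x̄)(x_{t+1}−x̄) = -219.3673
γ_1 = -219.3673 / 7 = -31.338

-31.338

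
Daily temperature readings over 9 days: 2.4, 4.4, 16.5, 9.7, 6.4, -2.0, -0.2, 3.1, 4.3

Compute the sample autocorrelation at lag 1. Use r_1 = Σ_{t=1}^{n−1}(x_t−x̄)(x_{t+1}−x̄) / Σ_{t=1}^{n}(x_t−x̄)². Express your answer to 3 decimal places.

0.383

Mean x̄ = (2.4 + 4.4 + 16.5 + 9.7 + 6.4 − 2.0 − 0.2 + 3.1 + 4.3)/9 = 4.9556
Numerator Σ_{t=1}^{8}(x_t−x̄)(x_{t+1}−x̄) = 93.2269
Denominator Σ(x_t−x̄)² = 243.5422
r_1 = 93.2269 / 243.5422 = 0.383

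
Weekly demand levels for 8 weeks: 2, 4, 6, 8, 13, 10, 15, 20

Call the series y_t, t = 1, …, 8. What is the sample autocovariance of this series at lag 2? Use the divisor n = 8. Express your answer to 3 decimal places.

Mean ȳ = (2 + 4 + 6 + 8 + 13 + 10 + 15 + 20)/8 = 9.7500
Σ_{t=1}^{6}(y_t−ȳ)(y_{t+2}−ȳ) = 46.1250
γ_2 = 46.1250 / 8 = 5.766

5.766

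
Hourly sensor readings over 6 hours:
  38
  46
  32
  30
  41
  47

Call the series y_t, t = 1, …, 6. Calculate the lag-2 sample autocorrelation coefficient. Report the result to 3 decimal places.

-0.573

Mean ȳ = (38 + 46 + 32 + 30 + 41 + 47)/6 = 39.0000
Numerator Σ_{t=1}^{4}(y_t−ȳ)(y_{t+2}−ȳ) = -142.0000
Denominator Σ(y_t−ȳ)² = 248.0000
r_2 = -142.0000 / 248.0000 = -0.573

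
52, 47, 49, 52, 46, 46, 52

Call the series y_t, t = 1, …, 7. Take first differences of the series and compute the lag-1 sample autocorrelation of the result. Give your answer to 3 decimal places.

-0.200

First differences Δy: -5, 2, 3, -6, 0, 6
Mean of differences = 0.0000
Numerator Σ(Δy_t−Δȳ)(Δy_{t+1}−Δȳ) = -22.0000
Denominator Σ(Δy_t−Δȳ)² = 110.0000
r_1(Δy) = -22.0000 / 110.0000 = -0.200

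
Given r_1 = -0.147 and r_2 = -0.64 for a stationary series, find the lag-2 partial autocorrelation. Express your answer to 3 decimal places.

φ_{22} = (r_2 − r_1²) / (1 − r_1²)
r_1² = (-0.147)² = 0.021609
Numerator = -0.64 − 0.0216 = -0.6616; denominator = 1 − 0.0216 = 0.9784
φ_{22} = -0.6616 / 0.9784 = -0.676

-0.676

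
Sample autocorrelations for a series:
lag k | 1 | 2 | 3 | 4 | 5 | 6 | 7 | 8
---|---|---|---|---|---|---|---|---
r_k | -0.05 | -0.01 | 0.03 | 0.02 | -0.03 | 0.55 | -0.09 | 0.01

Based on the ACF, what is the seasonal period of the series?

The largest autocorrelation is r_6 = 0.55; the remaining lags stay at or below 0.03.
The dominant spike at lag 6 indicates a seasonal period of 6.

6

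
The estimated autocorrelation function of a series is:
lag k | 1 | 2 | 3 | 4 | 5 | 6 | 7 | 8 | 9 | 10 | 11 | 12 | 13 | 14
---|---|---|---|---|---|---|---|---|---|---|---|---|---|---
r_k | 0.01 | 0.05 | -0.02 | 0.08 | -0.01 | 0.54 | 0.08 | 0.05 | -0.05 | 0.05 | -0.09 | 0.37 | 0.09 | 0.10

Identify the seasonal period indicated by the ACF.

6

The largest autocorrelation is r_6 = 0.54, with a weaker echo at lag 12 (0.37); the remaining lags stay at or below 0.10.
The dominant spike at lag 6 indicates a seasonal period of 6.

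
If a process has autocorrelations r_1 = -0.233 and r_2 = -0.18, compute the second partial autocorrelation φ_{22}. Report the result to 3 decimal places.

φ_{22} = (r_2 − r_1²) / (1 − r_1²)
r_1² = (-0.233)² = 0.054289
Numerator = -0.18 − 0.0543 = -0.2343; denominator = 1 − 0.0543 = 0.9457
φ_{22} = -0.2343 / 0.9457 = -0.248

-0.248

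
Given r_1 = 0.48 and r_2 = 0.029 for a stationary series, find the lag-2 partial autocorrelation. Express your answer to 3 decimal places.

-0.262

φ_{22} = (r_2 − r_1²) / (1 − r_1²)
r_1² = (0.48)² = 0.2304
Numerator = 0.029 − 0.2304 = -0.2014; denominator = 1 − 0.2304 = 0.7696
φ_{22} = -0.2014 / 0.7696 = -0.262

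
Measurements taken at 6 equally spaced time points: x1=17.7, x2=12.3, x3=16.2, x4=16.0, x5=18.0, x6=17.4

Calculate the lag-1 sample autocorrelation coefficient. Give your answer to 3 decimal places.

-0.176

Mean x̄ = (17.7 + 12.3 + 16.2 + 16.0 + 18.0 + 17.4)/6 = 16.2667
Deviations from mean: 1.4333, -3.9667, -0.0667, -0.2667, 1.7333, 1.1333
Σ(x_t−x̄)(x_{t+1}−x̄) = (-5.6856) + (0.2644) + (0.0178) + (-0.4622) + (1.9644) = -3.9011
Denominator Σ(x_t−x̄)² = 22.1533
r_1 = -3.9011 / 22.1533 = -0.176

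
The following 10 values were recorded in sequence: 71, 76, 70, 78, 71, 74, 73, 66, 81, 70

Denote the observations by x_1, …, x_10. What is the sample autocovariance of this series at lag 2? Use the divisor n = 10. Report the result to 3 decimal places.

Mean x̄ = (71 + 76 + 70 + 78 + 71 + 74 + 73 + 66 + 81 + 70)/10 = 73.0000
Σ_{t=1}^{8}(x_t−x̄)(x_{t+2}−x̄) = 46.0000
γ_2 = 46.0000 / 10 = 4.600

4.600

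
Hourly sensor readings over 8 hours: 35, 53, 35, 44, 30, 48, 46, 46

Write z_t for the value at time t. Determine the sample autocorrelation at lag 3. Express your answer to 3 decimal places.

-0.522

Mean z̄ = (35 + 53 + 35 + 44 + 30 + 48 + 46 + 46)/8 = 42.1250
Deviations from mean: -7.1250, 10.8750, -7.1250, 1.8750, -12.1250, 5.8750, 3.8750, 3.8750
Σ(z_t−z̄)(z_{t+3}−z̄) = (-13.3594) + (-131.8594) + (-41.8594) + (7.2656) + (-46.9844) = -226.7969
Denominator Σ(z_t−z̄)² = 434.8750
r_3 = -226.7969 / 434.8750 = -0.522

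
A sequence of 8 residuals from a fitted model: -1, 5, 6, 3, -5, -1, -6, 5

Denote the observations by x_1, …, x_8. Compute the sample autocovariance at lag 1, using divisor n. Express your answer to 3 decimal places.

0.867

Mean x̄ = (-1 + 5 + 6 + 3 − 5 − 1 − 6 + 5)/8 = 0.7500
Σ_{t=1}^{7}(x_t−x̄)(x_{t+1}−x̄) = 6.9375
γ_1 = 6.9375 / 8 = 0.867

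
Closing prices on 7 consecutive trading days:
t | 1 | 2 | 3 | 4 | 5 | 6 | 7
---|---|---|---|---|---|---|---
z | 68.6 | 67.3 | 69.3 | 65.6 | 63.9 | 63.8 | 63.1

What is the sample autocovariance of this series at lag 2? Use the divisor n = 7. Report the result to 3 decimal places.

Mean z̄ = (68.6 + 67.3 + 69.3 + 65.6 + 63.9 + 63.8 + 63.1)/7 = 65.9429
Σ_{t=1}^{5}(z_t−z̄)(z_{t+2}−z̄) = 8.1392
γ_2 = 8.1392 / 7 = 1.163

1.163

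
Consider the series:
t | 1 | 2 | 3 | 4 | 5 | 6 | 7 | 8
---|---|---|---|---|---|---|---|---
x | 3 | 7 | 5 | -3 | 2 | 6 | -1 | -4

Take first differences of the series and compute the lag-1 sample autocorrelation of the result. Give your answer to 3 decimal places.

-0.159

First differences Δx: 4, -2, -8, 5, 4, -7, -3
Mean of differences = -1.0000
Numerator Σ(Δx_t−Δx̄)(Δx_{t+1}−Δx̄) = -28.0000
Denominator Σ(Δx_t−Δx̄)² = 176.0000
r_1(Δx) = -28.0000 / 176.0000 = -0.159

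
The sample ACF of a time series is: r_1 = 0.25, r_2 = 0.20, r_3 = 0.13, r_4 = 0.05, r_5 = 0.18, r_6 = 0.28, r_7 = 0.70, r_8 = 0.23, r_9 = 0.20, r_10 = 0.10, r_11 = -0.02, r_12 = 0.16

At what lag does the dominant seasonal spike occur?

7

The largest autocorrelation is r_7 = 0.70; the remaining lags stay at or below 0.28.
The dominant spike at lag 7 indicates a seasonal period of 7.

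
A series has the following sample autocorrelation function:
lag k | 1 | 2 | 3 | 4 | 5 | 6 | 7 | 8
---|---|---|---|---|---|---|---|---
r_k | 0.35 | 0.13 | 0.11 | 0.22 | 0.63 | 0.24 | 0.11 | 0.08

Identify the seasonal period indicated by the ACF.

The largest autocorrelation is r_5 = 0.63; the remaining lags stay at or below 0.35. The elevated value at lag 1 (0.35), dropping to 0.13 at lag 2, reflects decaying short-term dependence rather than seasonality.
The dominant spike at lag 5 indicates a seasonal period of 5.

5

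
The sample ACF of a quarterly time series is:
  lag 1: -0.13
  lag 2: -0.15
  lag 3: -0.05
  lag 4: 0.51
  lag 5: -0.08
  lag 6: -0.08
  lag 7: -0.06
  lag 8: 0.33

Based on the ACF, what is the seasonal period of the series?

4

The largest autocorrelation is r_4 = 0.51, with a weaker echo at lag 8 (0.33); the remaining lags stay at or below -0.05.
The dominant spike at lag 4 indicates a seasonal period of 4.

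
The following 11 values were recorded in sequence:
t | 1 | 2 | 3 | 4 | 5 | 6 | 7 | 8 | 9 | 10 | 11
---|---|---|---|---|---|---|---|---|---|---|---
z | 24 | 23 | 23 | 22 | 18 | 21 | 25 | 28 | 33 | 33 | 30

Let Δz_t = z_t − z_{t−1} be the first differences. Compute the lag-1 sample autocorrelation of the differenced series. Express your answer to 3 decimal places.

First differences Δz: -1, 0, -1, -4, 3, 4, 3, 5, 0, -3
Mean of differences = 0.6000
Numerator Σ(Δz_t−Δz̄)(Δz_{t+1}−Δz̄) = 24.6400
Denominator Σ(Δz_t−Δz̄)² = 82.4000
r_1(Δz) = 24.6400 / 82.4000 = 0.299

0.299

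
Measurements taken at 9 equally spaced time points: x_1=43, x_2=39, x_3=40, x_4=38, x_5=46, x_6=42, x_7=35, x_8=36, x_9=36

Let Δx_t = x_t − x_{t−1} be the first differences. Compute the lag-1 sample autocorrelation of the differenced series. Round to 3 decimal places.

-0.251

First differences Δx: -4, 1, -2, 8, -4, -7, 1, 0
Mean of differences = -0.8750
Numerator Σ(Δx_t−Δx̄)(Δx_{t+1}−Δx̄) = -36.3906
Denominator Σ(Δx_t−Δx̄)² = 144.8750
r_1(Δx) = -36.3906 / 144.8750 = -0.251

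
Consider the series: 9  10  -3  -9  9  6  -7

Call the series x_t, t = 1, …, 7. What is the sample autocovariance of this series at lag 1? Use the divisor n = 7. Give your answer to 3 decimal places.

Mean x̄ = (9 + 10 − 3 − 9 + 9 + 6 − 7)/7 = 2.1429
Σ_{t=1}^{6}(x_t−x̄)(x_{t+1}−x̄) = -14.4490
γ_1 = -14.4490 / 7 = -2.064

-2.064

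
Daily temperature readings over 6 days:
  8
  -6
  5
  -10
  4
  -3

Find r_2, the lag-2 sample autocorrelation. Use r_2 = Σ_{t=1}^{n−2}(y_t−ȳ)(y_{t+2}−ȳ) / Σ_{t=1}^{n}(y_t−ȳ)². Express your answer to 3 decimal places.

0.594

Mean ȳ = (8 − 6 + 5 − 10 + 4 − 3)/6 = -0.3333
Deviations from mean: 8.3333, -5.6667, 5.3333, -9.6667, 4.3333, -2.6667
Σ(y_t−ȳ)(y_{t+2}−ȳ) = (44.4444) + (54.7778) + (23.1111) + (25.7778) = 148.1111
Denominator Σ(y_t−ȳ)² = 249.3333
r_2 = 148.1111 / 249.3333 = 0.594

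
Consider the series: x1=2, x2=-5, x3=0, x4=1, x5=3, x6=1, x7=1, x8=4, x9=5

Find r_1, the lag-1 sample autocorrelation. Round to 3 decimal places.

Mean x̄ = (2 − 5 + 0 + 1 + 3 + 1 + 1 + 4 + 5)/9 = 1.3333
Numerator Σ_{t=1}^{8}(x_t−x̄)(x_{t+1}−x̄) = 12.5556
Denominator Σ(x_t−x̄)² = 66.0000
r_1 = 12.5556 / 66.0000 = 0.190

0.190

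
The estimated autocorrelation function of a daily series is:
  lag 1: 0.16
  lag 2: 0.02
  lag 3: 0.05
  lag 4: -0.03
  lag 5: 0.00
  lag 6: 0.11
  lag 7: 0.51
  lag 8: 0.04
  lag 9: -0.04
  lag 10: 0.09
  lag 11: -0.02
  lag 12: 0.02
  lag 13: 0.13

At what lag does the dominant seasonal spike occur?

7

The largest autocorrelation is r_7 = 0.51; the remaining lags stay at or below 0.16.
The dominant spike at lag 7 indicates a seasonal period of 7.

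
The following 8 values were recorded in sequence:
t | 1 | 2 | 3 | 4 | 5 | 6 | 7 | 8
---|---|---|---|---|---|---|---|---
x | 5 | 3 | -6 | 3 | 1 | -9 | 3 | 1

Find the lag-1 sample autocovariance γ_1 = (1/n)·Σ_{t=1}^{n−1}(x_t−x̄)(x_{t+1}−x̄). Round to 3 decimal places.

Mean x̄ = (5 + 3 − 6 + 3 + 1 − 9 + 3 + 1)/8 = 0.1250
Deviations: 4.8750, 2.8750, -6.1250, 2.8750, 0.8750, -9.1250, 2.8750, 0.8750
Σ_{t=1}^{7}(x_t−x̄)(x_{t+1}−x̄) = -50.3906
γ_1 = -50.3906 / 8 = -6.299

-6.299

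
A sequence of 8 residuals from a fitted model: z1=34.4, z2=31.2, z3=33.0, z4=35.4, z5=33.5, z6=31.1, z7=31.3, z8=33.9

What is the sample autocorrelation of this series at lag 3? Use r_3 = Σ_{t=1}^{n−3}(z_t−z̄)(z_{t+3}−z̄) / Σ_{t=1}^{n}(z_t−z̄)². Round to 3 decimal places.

-0.059

Mean z̄ = (34.4 + 31.2 + 33.0 + 35.4 + 33.5 + 31.1 + 31.3 + 33.9)/8 = 32.9750
Deviations from mean: 1.4250, -1.7750, 0.0250, 2.4250, 0.5250, -1.8750, -1.6750, 0.9250
Numerator Σ_{t=1}^{5}(z_t−z̄)(z_{t+3}−z̄) = -1.0994
Denominator Σ(z_t−z̄)² = 18.5150
r_3 = -1.0994 / 18.5150 = -0.059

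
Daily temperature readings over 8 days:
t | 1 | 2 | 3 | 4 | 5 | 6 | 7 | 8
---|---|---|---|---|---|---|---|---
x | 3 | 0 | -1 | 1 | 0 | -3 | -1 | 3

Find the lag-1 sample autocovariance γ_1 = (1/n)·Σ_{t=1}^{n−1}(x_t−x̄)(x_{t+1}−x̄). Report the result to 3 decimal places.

Mean x̄ = (3 + 0 − 1 + 1 + 0 − 3 − 1 + 3)/8 = 0.2500
Deviations: 2.7500, -0.2500, -1.2500, 0.7500, -0.2500, -3.2500, -1.2500, 2.7500
Σ_{t=1}^{7}(x_t−x̄)(x_{t+1}−x̄) = -0.0625
γ_1 = -0.0625 / 8 = -0.008

-0.008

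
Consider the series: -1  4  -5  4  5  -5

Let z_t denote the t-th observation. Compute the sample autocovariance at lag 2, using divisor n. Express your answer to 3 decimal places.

-3.981

Mean z̄ = (-1 + 4 − 5 + 4 + 5 − 5)/6 = 0.3333
Deviations: -1.3333, 3.6667, -5.3333, 3.6667, 4.6667, -5.3333
Σ_{t=1}^{4}(z_t−z̄)(z_{t+2}−z̄) = -23.8889
γ_2 = -23.8889 / 6 = -3.981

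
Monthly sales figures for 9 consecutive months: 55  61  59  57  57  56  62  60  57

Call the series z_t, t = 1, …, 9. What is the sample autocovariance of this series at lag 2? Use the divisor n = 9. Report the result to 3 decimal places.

Mean z̄ = (55 + 61 + 59 + 57 + 57 + 56 + 62 + 60 + 57)/9 = 58.2222
Σ_{t=1}^{7}(z_t−z̄)(z_{t+2}−z̄) = -17.3210
γ_2 = -17.3210 / 9 = -1.925

-1.925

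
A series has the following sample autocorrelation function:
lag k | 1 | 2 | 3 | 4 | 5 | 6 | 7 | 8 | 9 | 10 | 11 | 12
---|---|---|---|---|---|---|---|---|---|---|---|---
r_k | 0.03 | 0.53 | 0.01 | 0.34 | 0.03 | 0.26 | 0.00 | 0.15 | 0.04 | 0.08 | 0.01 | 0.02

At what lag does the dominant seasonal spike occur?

2

The largest autocorrelation is r_2 = 0.53, with weaker echoes at lags 4 (0.34), 6 (0.26) and 8 (0.15); the remaining lags stay at or below 0.08.
The dominant spike at lag 2 indicates a seasonal period of 2.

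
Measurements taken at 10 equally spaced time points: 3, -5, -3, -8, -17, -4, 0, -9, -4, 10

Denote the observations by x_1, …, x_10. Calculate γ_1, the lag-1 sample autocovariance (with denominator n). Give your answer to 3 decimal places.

2.531

Mean x̄ = (3 − 5 − 3 − 8 − 17 − 4 + 0 − 9 − 4 + 10)/10 = -3.7000
Σ_{t=1}^{9}(x_t−x̄)(x_{t+1}−x̄) = 25.3100
γ_1 = 25.3100 / 10 = 2.531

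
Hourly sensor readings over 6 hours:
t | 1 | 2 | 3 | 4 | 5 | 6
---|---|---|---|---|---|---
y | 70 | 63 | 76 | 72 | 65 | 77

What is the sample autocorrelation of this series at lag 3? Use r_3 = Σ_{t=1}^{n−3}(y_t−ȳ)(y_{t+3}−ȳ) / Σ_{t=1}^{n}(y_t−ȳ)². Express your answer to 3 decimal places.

Mean ȳ = (70 + 63 + 76 + 72 + 65 + 77)/6 = 70.5000
Numerator Σ_{t=1}^{3}(y_t−ȳ)(y_{t+3}−ȳ) = 76.2500
Denominator Σ(y_t−ȳ)² = 161.5000
r_3 = 76.2500 / 161.5000 = 0.472

0.472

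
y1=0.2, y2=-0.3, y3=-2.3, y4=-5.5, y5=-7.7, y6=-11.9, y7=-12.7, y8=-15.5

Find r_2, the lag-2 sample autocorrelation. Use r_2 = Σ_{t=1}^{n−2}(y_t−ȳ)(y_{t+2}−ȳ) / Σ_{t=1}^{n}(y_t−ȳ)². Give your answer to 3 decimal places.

Mean ȳ = (0.2 − 0.3 − 2.3 − 5.5 − 7.7 − 11.9 − 12.7 − 15.5)/8 = -6.9625
Σ(y_t−ȳ)(y_{t+2}−ȳ) = (33.3952) + (9.7439) + (-3.4386) + (-7.2211) + (4.2314) + (42.1539) = 78.8647
Denominator Σ(y_t−ȳ)² = 250.2988
r_2 = 78.8647 / 250.2988 = 0.315

0.315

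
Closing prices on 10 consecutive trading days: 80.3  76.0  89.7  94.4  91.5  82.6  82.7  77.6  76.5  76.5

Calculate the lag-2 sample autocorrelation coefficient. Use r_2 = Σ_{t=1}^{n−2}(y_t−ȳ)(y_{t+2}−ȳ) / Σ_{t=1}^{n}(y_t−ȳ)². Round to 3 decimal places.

Mean ȳ = (80.3 + 76.0 + 89.7 + 94.4 + 91.5 + 82.6 + 82.7 + 77.6 + 76.5 + 76.5)/10 = 82.7800
Numerator Σ_{t=1}^{8}(y_t−ȳ)(y_{t+2}−ȳ) = -4.4268
Denominator Σ(y_t−ȳ)² = 416.8160
r_2 = -4.4268 / 416.8160 = -0.011

-0.011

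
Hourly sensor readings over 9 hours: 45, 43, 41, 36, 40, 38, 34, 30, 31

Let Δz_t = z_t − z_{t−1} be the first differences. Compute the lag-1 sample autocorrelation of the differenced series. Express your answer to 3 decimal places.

First differences Δz: -2, -2, -5, 4, -2, -4, -4, 1
Mean of differences = -1.7500
Numerator Σ(Δz_t−Δz̄)(Δz_{t+1}−Δz̄) = -19.8125
Denominator Σ(Δz_t−Δz̄)² = 61.5000
r_1(Δz) = -19.8125 / 61.5000 = -0.322

-0.322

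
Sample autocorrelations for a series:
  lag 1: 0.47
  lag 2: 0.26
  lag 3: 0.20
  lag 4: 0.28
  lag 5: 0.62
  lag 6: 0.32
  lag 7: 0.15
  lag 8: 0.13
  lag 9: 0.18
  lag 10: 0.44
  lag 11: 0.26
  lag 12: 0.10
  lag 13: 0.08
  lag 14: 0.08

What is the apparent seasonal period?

5

The largest autocorrelation is r_5 = 0.62; the remaining lags stay at or below 0.47. The elevated value at lag 1 (0.47), dropping to 0.26 at lag 2, reflects decaying short-term dependence rather than seasonality.
The dominant spike at lag 5 indicates a seasonal period of 5.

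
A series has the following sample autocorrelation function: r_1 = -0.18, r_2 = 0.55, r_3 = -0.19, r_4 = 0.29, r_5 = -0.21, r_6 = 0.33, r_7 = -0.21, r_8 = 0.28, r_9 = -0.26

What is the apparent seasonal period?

2

The largest autocorrelation is r_2 = 0.55, with weaker echoes at lags 4 (0.29), 6 (0.33) and 8 (0.28); the remaining lags stay at or below -0.18.
The dominant spike at lag 2 indicates a seasonal period of 2.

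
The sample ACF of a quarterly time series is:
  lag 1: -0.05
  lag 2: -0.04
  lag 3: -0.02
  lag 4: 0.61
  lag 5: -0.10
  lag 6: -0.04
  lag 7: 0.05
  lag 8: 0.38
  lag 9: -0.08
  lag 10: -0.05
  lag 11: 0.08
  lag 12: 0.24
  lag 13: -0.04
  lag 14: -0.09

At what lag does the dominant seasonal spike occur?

4

The largest autocorrelation is r_4 = 0.61, with weaker echoes at lags 8 (0.38) and 12 (0.24); the remaining lags stay at or below 0.08.
The dominant spike at lag 4 indicates a seasonal period of 4.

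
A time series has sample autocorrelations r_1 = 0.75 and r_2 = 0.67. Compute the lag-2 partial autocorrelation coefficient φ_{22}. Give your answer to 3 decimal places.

0.246

φ_{22} = (r_2 − r_1²) / (1 − r_1²)
r_1² = (0.75)² = 0.5625
Numerator = 0.67 − 0.5625 = 0.1075; denominator = 1 − 0.5625 = 0.4375
φ_{22} = 0.1075 / 0.4375 = 0.246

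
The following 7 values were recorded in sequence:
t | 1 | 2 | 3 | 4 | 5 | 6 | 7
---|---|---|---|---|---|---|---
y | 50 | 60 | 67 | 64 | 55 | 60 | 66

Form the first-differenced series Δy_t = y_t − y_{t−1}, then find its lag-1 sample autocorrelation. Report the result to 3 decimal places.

0.209

First differences Δy: 10, 7, -3, -9, 5, 6
Mean of differences = 2.6667
Numerator Σ(Δy_t−Δȳ)(Δy_{t+1}−Δȳ) = 53.8889
Denominator Σ(Δy_t−Δȳ)² = 257.3333
r_1(Δy) = 53.8889 / 257.3333 = 0.209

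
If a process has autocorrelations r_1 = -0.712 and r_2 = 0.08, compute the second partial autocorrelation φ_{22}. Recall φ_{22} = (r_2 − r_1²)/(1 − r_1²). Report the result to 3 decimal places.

-0.866

φ_{22} = (r_2 − r_1²) / (1 − r_1²)
r_1² = (-0.712)² = 0.506944
Numerator = 0.08 − 0.5069 = -0.4269; denominator = 1 − 0.5069 = 0.4931
φ_{22} = -0.4269 / 0.4931 = -0.866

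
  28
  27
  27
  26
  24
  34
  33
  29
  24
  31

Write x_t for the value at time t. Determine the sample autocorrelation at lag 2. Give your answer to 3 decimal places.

Mean x̄ = (28 + 27 + 27 + 26 + 24 + 34 + 33 + 29 + 24 + 31)/10 = 28.3000
Numerator Σ_{t=1}^{8}(x_t−x̄)(x_{t+2}−x̄) = -38.6800
Denominator Σ(x_t−x̄)² = 108.1000
r_2 = -38.6800 / 108.1000 = -0.358

-0.358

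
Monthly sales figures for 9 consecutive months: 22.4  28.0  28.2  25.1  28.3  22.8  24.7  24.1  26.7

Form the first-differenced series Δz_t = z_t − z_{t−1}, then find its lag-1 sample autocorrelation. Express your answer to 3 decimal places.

First differences Δz: 5.6, 0.2, -3.1, 3.2, -5.5, 1.9, -0.6, 2.6
Mean of differences = 0.5375
Numerator Σ(Δz_t−Δz̄)(Δz_{t+1}−Δz̄) = -38.3627
Denominator Σ(Δz_t−Δz̄)² = 89.9188
r_1(Δz) = -38.3627 / 89.9188 = -0.427

-0.427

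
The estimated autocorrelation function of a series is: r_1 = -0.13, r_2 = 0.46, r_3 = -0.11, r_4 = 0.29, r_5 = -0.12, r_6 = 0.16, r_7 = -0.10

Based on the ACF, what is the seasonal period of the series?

The largest autocorrelation is r_2 = 0.46, with weaker echoes at lags 4 (0.29) and 6 (0.16); the remaining lags stay at or below -0.10.
The dominant spike at lag 2 indicates a seasonal period of 2.

2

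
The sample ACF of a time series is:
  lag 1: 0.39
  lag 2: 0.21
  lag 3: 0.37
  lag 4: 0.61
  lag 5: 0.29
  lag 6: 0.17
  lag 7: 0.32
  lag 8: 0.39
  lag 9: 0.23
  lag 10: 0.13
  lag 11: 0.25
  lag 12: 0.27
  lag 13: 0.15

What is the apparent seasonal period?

The largest autocorrelation is r_4 = 0.61; the remaining lags stay at or below 0.39. The elevated value at lag 1 (0.39), dropping to 0.21 at lag 2, reflects decaying short-term dependence rather than seasonality.
The dominant spike at lag 4 indicates a seasonal period of 4.

4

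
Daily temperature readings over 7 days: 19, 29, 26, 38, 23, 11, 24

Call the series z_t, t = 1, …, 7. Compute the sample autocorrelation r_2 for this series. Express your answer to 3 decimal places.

Mean z̄ = (19 + 29 + 26 + 38 + 23 + 11 + 24)/7 = 24.2857
Deviations from mean: -5.2857, 4.7143, 1.7143, 13.7143, -1.2857, -13.2857, -0.2857
Σ(z_t−z̄)(z_{t+2}−z̄) = (-9.0612) + (64.6531) + (-2.2041) + (-182.2041) + (0.3673) = -128.4490
Denominator Σ(z_t−z̄)² = 419.4286
r_2 = -128.4490 / 419.4286 = -0.306

-0.306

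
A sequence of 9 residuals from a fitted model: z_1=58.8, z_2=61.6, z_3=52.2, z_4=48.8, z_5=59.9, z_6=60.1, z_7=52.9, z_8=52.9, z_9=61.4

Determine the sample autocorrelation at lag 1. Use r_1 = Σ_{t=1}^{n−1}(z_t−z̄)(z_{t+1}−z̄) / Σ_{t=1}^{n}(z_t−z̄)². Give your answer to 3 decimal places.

-0.047

Mean z̄ = (58.8 + 61.6 + 52.2 + 48.8 + 59.9 + 60.1 + 52.9 + 52.9 + 61.4)/9 = 56.5111
Numerator Σ_{t=1}^{8}(z_t−z̄)(z_{t+1}−z̄) = -8.5912
Denominator Σ(z_t−z̄)² = 183.5289
r_1 = -8.5912 / 183.5289 = -0.047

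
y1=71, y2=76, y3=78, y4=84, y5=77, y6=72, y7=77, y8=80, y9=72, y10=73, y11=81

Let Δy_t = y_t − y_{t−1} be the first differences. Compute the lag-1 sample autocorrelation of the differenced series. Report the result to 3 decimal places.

-0.058

First differences Δy: 5, 2, 6, -7, -5, 5, 3, -8, 1, 8
Mean of differences = 1.0000
Numerator Σ(Δy_t−Δȳ)(Δy_{t+1}−Δȳ) = -17.0000
Denominator Σ(Δy_t−Δȳ)² = 292.0000
r_1(Δy) = -17.0000 / 292.0000 = -0.058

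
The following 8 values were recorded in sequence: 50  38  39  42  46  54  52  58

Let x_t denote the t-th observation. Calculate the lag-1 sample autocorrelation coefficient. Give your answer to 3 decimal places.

Mean x̄ = (50 + 38 + 39 + 42 + 46 + 54 + 52 + 58)/8 = 47.3750
Σ(x_t−x̄)(x_{t+1}−x̄) = (-24.6094) + (78.5156) + (45.0156) + (7.3906) + (-9.1094) + (30.6406) + (49.1406) = 176.9844
Denominator Σ(x_t−x̄)² = 373.8750
r_1 = 176.9844 / 373.8750 = 0.473

0.473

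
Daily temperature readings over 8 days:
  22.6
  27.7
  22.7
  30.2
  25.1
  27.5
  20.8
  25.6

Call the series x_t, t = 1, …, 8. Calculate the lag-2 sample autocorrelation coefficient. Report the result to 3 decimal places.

Mean x̄ = (22.6 + 27.7 + 22.7 + 30.2 + 25.1 + 27.5 + 20.8 + 25.6)/8 = 25.2750
Numerator Σ_{t=1}^{6}(x_t−x̄)(x_{t+2}−x̄) = 31.7463
Denominator Σ(x_t−x̄)² = 69.0350
r_2 = 31.7463 / 69.0350 = 0.460

0.460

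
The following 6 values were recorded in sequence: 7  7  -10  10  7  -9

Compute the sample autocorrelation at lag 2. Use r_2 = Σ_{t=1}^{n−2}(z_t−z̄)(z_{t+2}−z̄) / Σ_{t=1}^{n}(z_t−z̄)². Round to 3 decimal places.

Mean z̄ = (7 + 7 − 10 + 10 + 7 − 9)/6 = 2.0000
Deviations from mean: 5.0000, 5.0000, -12.0000, 8.0000, 5.0000, -11.0000
Numerator Σ_{t=1}^{4}(z_t−z̄)(z_{t+2}−z̄) = -168.0000
Denominator Σ(z_t−z̄)² = 404.0000
r_2 = -168.0000 / 404.0000 = -0.416

-0.416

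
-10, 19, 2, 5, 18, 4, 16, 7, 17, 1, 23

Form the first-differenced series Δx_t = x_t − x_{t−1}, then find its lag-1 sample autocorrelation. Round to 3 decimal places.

First differences Δx: 29, -17, 3, 13, -14, 12, -9, 10, -16, 22
Mean of differences = 3.3000
Numerator Σ(Δx_t−Δx̄)(Δx_{t+1}−Δx̄) = -1516.4900
Denominator Σ(Δx_t−Δx̄)² = 2460.1000
r_1(Δx) = -1516.4900 / 2460.1000 = -0.616

-0.616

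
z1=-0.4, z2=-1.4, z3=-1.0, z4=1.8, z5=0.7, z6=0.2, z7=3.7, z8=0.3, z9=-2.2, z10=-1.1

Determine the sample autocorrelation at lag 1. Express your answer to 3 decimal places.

0.189

Mean z̄ = (-0.4 − 1.4 − 1.0 + 1.8 + 0.7 + 0.2 + 3.7 + 0.3 − 2.2 − 1.1)/10 = 0.0600
Numerator Σ_{t=1}^{9}(z_t−z̄)(z_{t+1}−z̄) = 5.0404
Denominator Σ(z_t−z̄)² = 26.6840
r_1 = 5.0404 / 26.6840 = 0.189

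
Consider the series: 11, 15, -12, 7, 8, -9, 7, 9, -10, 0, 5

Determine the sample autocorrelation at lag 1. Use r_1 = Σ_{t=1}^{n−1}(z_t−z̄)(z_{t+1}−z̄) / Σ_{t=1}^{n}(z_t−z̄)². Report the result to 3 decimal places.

-0.300

Mean z̄ = (11 + 15 − 12 + 7 + 8 − 9 + 7 + 9 − 10 + 0 + 5)/11 = 2.8182
Numerator Σ_{t=1}^{10}(z_t−z̄)(z_{t+1}−z̄) = -255.2149
Denominator Σ(z_t−z̄)² = 851.6364
r_1 = -255.2149 / 851.6364 = -0.300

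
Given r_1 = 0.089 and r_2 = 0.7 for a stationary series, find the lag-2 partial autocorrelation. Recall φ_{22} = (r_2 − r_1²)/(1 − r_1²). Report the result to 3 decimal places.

φ_{22} = (r_2 − r_1²) / (1 − r_1²)
r_1² = (0.089)² = 0.007921
Numerator = 0.7 − 0.0079 = 0.6921; denominator = 1 − 0.0079 = 0.9921
φ_{22} = 0.6921 / 0.9921 = 0.698

0.698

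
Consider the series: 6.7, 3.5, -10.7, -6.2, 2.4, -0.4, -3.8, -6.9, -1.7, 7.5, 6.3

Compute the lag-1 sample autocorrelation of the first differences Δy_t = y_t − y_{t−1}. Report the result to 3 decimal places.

First differences Δy: -3.2, -14.2, 4.5, 8.6, -2.8, -3.4, -3.1, 5.2, 9.2, -1.2
Mean of differences = -0.0400
Numerator Σ(Δy_t−Δȳ)(Δy_{t+1}−Δȳ) = 37.0584
Denominator Σ(Δy_t−Δȳ)² = 448.2040
r_1(Δy) = 37.0584 / 448.2040 = 0.083

0.083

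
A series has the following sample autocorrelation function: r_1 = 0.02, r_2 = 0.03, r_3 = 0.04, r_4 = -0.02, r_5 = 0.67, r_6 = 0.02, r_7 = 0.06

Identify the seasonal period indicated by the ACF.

The largest autocorrelation is r_5 = 0.67; the remaining lags stay at or below 0.06.
The dominant spike at lag 5 indicates a seasonal period of 5.

5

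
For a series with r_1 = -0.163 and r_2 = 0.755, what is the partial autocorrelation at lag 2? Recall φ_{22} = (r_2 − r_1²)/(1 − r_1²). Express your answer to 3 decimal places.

0.748

φ_{22} = (r_2 − r_1²) / (1 − r_1²)
r_1² = (-0.163)² = 0.026569
Numerator = 0.755 − 0.0266 = 0.7284; denominator = 1 − 0.0266 = 0.9734
φ_{22} = 0.7284 / 0.9734 = 0.748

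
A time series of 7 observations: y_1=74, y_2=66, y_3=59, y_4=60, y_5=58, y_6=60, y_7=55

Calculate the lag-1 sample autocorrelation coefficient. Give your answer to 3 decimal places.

Mean ȳ = (74 + 66 + 59 + 60 + 58 + 60 + 55)/7 = 61.7143
Σ(y_t−ȳ)(y_{t+1}−ȳ) = (52.6531) + (-11.6327) + (4.6531) + (6.3673) + (6.3673) + (11.5102) = 69.9184
Denominator Σ(y_t−ȳ)² = 241.4286
r_1 = 69.9184 / 241.4286 = 0.290

0.290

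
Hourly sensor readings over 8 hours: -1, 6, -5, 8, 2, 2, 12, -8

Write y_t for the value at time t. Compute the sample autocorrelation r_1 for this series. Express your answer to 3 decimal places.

Mean ȳ = (-1 + 6 − 5 + 8 + 2 + 2 + 12 − 8)/8 = 2.0000
Deviations from mean: -3.0000, 4.0000, -7.0000, 6.0000, 0.0000, 0.0000, 10.0000, -10.0000
Σ(y_t−ȳ)(y_{t+1}−ȳ) = (-12.0000) + (-28.0000) + (-42.0000) + (0.0000) + (0.0000) + (0.0000) + (-100.0000) = -182.0000
Denominator Σ(y_t−ȳ)² = 310.0000
r_1 = -182.0000 / 310.0000 = -0.587

-0.587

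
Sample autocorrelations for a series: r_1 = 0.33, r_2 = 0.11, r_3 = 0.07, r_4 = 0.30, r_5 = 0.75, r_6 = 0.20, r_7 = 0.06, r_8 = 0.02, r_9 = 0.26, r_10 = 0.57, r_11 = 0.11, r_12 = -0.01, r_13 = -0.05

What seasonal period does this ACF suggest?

The largest autocorrelation is r_5 = 0.75, with a weaker echo at lag 10 (0.57); the remaining lags stay at or below 0.33. The elevated value at lag 1 (0.33), dropping to 0.11 at lag 2, reflects decaying short-term dependence rather than seasonality.
The dominant spike at lag 5 indicates a seasonal period of 5.

5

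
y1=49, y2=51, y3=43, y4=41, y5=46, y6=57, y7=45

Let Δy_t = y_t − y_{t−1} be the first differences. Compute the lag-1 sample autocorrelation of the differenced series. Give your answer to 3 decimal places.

First differences Δy: 2, -8, -2, 5, 11, -12
Mean of differences = -0.6667
Numerator Σ(Δy_t−Δȳ)(Δy_{t+1}−Δȳ) = -83.4444
Denominator Σ(Δy_t−Δȳ)² = 359.3333
r_1(Δy) = -83.4444 / 359.3333 = -0.232

-0.232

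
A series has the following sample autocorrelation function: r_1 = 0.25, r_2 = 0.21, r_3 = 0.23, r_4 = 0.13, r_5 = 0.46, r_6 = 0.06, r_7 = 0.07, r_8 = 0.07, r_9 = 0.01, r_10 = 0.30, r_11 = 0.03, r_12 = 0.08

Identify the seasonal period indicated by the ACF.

5

The largest autocorrelation is r_5 = 0.46, with a weaker echo at lag 10 (0.30); the remaining lags stay at or below 0.25. The elevated value at lag 1 (0.25), dropping to 0.21 at lag 2, reflects decaying short-term dependence rather than seasonality.
The dominant spike at lag 5 indicates a seasonal period of 5.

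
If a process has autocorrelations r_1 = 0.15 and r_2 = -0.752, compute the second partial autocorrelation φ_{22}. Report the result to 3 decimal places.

φ_{22} = (r_2 − r_1²) / (1 − r_1²)
r_1² = (0.15)² = 0.0225
Numerator = -0.752 − 0.0225 = -0.7745; denominator = 1 − 0.0225 = 0.9775
φ_{22} = -0.7745 / 0.9775 = -0.792

-0.792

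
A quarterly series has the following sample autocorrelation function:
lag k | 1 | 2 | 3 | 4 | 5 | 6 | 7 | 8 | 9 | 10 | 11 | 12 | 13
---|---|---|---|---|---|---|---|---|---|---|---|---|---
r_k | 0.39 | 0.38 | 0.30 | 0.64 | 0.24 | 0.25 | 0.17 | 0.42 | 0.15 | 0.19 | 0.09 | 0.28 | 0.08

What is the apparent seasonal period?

The largest autocorrelation is r_4 = 0.64, with a weaker echo at lag 8 (0.42); the remaining lags stay at or below 0.39. The elevated value at lag 1 (0.39), dropping to 0.38 at lag 2, reflects decaying short-term dependence rather than seasonality.
The dominant spike at lag 4 indicates a seasonal period of 4.

4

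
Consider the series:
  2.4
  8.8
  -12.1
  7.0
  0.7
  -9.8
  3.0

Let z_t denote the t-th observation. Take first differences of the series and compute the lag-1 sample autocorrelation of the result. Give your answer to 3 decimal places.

-0.622

First differences Δz: 6.4, -20.9, 19.1, -6.3, -10.5, 12.8
Mean of differences = 0.1000
Numerator Σ(Δz_t−Δz̄)(Δz_{t+1}−Δz̄) = -719.6800
Denominator Σ(Δz_t−Δz̄)² = 1156.3000
r_1(Δz) = -719.6800 / 1156.3000 = -0.622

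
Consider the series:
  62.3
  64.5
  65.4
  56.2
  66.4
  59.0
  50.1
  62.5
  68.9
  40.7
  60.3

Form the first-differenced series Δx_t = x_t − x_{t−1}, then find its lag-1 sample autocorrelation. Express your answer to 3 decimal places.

First differences Δx: 2.2, 0.9, -9.2, 10.2, -7.4, -8.9, 12.4, 6.4, -28.2, 19.6
Mean of differences = -0.2000
Numerator Σ(Δx_t−Δx̄)(Δx_{t+1}−Δx̄) = -878.7600
Denominator Σ(Δx_t−Δx̄)² = 1702.0200
r_1(Δx) = -878.7600 / 1702.0200 = -0.516

-0.516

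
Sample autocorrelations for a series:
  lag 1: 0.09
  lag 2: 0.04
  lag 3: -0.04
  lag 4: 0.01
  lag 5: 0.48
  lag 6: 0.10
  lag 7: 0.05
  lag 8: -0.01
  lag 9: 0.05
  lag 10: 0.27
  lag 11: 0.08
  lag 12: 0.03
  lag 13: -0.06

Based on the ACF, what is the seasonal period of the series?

The largest autocorrelation is r_5 = 0.48, with a weaker echo at lag 10 (0.27); the remaining lags stay at or below 0.10.
The dominant spike at lag 5 indicates a seasonal period of 5.

5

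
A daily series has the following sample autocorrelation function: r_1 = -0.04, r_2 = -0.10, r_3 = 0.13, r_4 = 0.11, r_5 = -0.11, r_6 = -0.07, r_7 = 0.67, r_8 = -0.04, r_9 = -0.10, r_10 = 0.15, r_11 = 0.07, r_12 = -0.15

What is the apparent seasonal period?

The largest autocorrelation is r_7 = 0.67; the remaining lags stay at or below 0.15.
The dominant spike at lag 7 indicates a seasonal period of 7.

7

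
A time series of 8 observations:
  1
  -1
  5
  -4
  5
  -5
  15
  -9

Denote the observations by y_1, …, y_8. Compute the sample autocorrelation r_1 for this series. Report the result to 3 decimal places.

-0.751

Mean ȳ = (1 − 1 + 5 − 4 + 5 − 5 + 15 − 9)/8 = 0.8750
Σ(y_t−ȳ)(y_{t+1}−ȳ) = (-0.2344) + (-7.7344) + (-20.1094) + (-20.1094) + (-24.2344) + (-82.9844) + (-139.4844) = -294.8906
Denominator Σ(y_t−ȳ)² = 392.8750
r_1 = -294.8906 / 392.8750 = -0.751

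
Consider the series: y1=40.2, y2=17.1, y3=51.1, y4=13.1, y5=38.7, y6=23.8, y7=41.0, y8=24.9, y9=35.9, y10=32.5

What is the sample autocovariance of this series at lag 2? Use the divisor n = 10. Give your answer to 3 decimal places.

87.129

Mean ȳ = (40.2 + 17.1 + 51.1 + 13.1 + 38.7 + 23.8 + 41.0 + 24.9 + 35.9 + 32.5)/10 = 31.8300
Σ_{t=1}^{8}(y_t−ȳ)(y_{t+2}−ȳ) = 871.2942
γ_2 = 871.2942 / 10 = 87.129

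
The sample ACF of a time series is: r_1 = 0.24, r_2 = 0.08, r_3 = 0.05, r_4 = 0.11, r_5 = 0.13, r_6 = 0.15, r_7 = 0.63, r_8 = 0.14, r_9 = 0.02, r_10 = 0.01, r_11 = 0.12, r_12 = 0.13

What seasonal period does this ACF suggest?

The largest autocorrelation is r_7 = 0.63; the remaining lags stay at or below 0.24. The elevated value at lag 1 (0.24), dropping to 0.08 at lag 2, reflects decaying short-term dependence rather than seasonality.
The dominant spike at lag 7 indicates a seasonal period of 7.

7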